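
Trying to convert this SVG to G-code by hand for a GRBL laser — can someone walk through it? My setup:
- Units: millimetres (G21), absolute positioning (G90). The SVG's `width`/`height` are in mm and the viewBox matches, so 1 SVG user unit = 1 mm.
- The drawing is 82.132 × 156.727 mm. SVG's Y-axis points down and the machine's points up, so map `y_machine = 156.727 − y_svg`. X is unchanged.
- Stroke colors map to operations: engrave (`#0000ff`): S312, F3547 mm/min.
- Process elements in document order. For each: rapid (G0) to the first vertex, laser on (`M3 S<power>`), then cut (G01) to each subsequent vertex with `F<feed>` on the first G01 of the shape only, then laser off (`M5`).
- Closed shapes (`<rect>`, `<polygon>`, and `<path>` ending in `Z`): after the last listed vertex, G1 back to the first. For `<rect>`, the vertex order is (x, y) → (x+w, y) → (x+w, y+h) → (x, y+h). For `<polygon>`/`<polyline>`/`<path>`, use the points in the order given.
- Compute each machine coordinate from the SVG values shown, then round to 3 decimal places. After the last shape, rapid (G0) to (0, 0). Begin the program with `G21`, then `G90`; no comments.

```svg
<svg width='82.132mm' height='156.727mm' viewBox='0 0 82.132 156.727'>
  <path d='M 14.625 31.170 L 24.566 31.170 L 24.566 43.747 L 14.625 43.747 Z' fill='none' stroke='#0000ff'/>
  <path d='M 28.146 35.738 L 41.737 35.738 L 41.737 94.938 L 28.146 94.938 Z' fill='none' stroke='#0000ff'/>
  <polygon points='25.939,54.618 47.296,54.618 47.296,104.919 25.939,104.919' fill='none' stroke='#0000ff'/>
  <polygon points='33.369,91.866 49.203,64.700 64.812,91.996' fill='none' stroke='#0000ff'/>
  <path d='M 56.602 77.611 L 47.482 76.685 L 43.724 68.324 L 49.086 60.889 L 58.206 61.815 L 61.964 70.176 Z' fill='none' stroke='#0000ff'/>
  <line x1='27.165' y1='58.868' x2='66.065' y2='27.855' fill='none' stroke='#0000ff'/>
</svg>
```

G21
G90
G0 X14.625 Y125.557
M3 S312
G01 X24.566 Y125.557 F3547
G01 X24.566 Y112.980
G01 X14.625 Y112.980
G01 X14.625 Y125.557
M5
G0 X28.146 Y120.989
M3 S312
G01 X41.737 Y120.989 F3547
G01 X41.737 Y61.789
G01 X28.146 Y61.789
G01 X28.146 Y120.989
M5
G0 X25.939 Y102.109
M3 S312
G01 X47.296 Y102.109 F3547
G01 X47.296 Y51.808
G01 X25.939 Y51.808
G01 X25.939 Y102.109
M5
G0 X33.369 Y64.861
M3 S312
G01 X49.203 Y92.027 F3547
G01 X64.812 Y64.731
G01 X33.369 Y64.861
M5
G0 X56.602 Y79.116
M3 S312
G01 X47.482 Y80.042 F3547
G01 X43.724 Y88.403
G01 X49.086 Y95.838
G01 X58.206 Y94.912
G01 X61.964 Y86.551
G01 X56.602 Y79.116
M5
G0 X27.165 Y97.859
M3 S312
G01 X66.065 Y128.872 F3547
M5
G0 X0.000 Y0.000

viewBox `0 0 82.132 156.727` with mm width/height → 1 unit = 1 mm. Flip: y_m = 156.727 − y_svg.

**Shape 1** — `<path>` rectangle, stroke `#0000ff` → engrave (S312, F3547). Machine vertices: (14.625,125.557) → (24.566,125.557) → (24.566,112.980) → (14.625,112.980) → (14.625,125.557). Closed: final G1 returns to the first vertex.

**Shape 2** — `<path>` rectangle, stroke `#0000ff` → engrave (S312, F3547). Machine vertices: (28.146,120.989) → (41.737,120.989) → (41.737,61.789) → (28.146,61.789) → (28.146,120.989). Closed: final G1 returns to the first vertex.

**Shape 3** — `<polygon>` rectangle, stroke `#0000ff` → engrave (S312, F3547). Machine vertices: (25.939,102.109) → (47.296,102.109) → (47.296,51.808) → (25.939,51.808) → (25.939,102.109). Closed: final G1 returns to the first vertex.

**Shape 4** — `<polygon>` regular polygon, stroke `#0000ff` → engrave (S312, F3547). Machine vertices: (33.369,64.861) → (49.203,92.027) → (64.812,64.731) → (33.369,64.861). Closed: final G1 returns to the first vertex.

**Shape 5** — `<path>` regular polygon, stroke `#0000ff` → engrave (S312, F3547). Machine vertices: (56.602,79.116) → (47.482,80.042) → (43.724,88.403) → (49.086,95.838) → (58.206,94.912) → (61.964,86.551) → (56.602,79.116). Closed: final G1 returns to the first vertex.

**Shape 6** — `<line>` line segment, stroke `#0000ff` → engrave (S312, F3547). Machine vertices: (27.165,97.859) → (66.065,128.872). Open path.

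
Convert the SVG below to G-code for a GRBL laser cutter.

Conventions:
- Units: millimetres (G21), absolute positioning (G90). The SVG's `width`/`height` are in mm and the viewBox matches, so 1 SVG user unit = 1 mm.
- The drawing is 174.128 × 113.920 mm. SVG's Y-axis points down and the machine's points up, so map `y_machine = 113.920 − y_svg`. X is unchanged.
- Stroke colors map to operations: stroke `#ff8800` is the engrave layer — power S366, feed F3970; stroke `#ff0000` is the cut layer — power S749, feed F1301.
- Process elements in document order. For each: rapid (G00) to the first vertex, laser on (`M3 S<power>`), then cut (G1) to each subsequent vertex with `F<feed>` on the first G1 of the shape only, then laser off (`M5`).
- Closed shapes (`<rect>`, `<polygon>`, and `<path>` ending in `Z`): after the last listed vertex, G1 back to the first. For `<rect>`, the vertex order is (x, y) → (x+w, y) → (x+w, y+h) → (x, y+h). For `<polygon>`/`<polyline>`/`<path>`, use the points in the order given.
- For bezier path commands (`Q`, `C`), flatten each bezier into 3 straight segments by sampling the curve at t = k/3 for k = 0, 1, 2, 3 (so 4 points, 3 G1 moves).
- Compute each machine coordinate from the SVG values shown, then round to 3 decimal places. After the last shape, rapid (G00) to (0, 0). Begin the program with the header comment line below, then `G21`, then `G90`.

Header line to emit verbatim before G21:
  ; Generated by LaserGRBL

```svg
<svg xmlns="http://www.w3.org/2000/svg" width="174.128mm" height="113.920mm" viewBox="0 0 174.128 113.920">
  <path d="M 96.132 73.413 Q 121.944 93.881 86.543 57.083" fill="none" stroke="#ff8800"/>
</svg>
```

; Generated by LaserGRBL
G21
G90
G00 X96.132 Y40.507
M3 S366
G1 X106.539 Y33.225 F3970
G1 X103.342 Y38.668
G1 X86.543 Y56.837
M5
G00 X0.000 Y0.000

viewBox `0 0 174.128 113.920` with mm width/height → 1 unit = 1 mm. Flip: y_m = 113.920 − y_svg.

**Shape 1** — `<path>` quadratic bezier, stroke `#ff8800` → engrave (S366, F3970). Control points (SVG): P0=(96.132,73.413), P1=(121.944,93.881), P2=(86.543,57.083); sampled at t=k/3. Machine vertices: (96.132,40.507) → (106.539,33.225) → (103.342,38.668) → (86.543,56.837). Open path.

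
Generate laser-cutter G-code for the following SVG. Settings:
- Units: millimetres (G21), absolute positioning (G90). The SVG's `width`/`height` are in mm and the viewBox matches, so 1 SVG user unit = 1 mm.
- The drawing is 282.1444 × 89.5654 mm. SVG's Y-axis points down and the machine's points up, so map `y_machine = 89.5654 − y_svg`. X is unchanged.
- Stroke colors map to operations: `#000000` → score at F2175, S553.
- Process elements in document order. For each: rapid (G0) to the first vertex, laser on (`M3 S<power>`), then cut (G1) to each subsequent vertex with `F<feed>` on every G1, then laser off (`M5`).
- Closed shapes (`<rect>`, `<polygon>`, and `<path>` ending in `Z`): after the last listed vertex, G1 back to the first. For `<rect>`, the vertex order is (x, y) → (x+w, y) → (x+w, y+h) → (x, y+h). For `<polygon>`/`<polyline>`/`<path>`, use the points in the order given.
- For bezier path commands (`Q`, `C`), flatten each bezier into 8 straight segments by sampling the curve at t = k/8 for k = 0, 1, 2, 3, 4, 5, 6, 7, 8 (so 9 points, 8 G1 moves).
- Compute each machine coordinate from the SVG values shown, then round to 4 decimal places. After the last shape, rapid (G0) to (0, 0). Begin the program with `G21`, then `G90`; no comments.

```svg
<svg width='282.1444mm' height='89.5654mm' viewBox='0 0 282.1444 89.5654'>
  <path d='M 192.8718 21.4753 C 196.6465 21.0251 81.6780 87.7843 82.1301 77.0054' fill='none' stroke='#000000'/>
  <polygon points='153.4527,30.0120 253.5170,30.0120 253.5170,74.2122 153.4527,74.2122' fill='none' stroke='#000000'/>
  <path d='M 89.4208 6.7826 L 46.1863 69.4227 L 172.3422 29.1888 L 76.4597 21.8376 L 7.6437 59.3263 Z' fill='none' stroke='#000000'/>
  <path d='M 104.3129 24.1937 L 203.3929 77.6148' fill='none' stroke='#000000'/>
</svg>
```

G21
G90
G0 X192.8718 Y68.0901
M3 S553
G1 X189.1786 Y65.3912 F2175
G1 X177.0973 Y58.0877 F2175
G1 X159.3720 Y47.8758 F2175
G1 X138.7469 Y36.4518 F2175
G1 X117.9661 Y25.5120 F2175
G1 X99.7736 Y16.7525 F2175
G1 X86.9136 Y11.8698 F2175
G1 X82.1301 Y12.5600 F2175
M5
G0 X153.4527 Y59.5534
M3 S553
G1 X253.5170 Y59.5534 F2175
G1 X253.5170 Y15.3532 F2175
G1 X153.4527 Y15.3532 F2175
G1 X153.4527 Y59.5534 F2175
M5
G0 X89.4208 Y82.7828
M3 S553
G1 X46.1863 Y20.1427 F2175
G1 X172.3422 Y60.3766 F2175
G1 X76.4597 Y67.7278 F2175
G1 X7.6437 Y30.2391 F2175
G1 X89.4208 Y82.7828 F2175
M5
G0 X104.3129 Y65.3717
M3 S553
G1 X203.3929 Y11.9506 F2175
M5
G0 X0.0000 Y0.0000

viewBox `0 0 282.1444 89.5654` with mm width/height → 1 unit = 1 mm. Flip: y_m = 89.5654 − y_svg.

**Shape 1** — `<path>` cubic bezier, stroke `#000000` → score (S553, F2175). Control points (SVG): P0=(192.8718,21.4753), P1=(196.6465,21.0251), P2=(81.6780,87.7843), P3=(82.1301,77.0054); sampled at t=k/8. Machine vertices: (192.8718,68.0901) → (189.1786,65.3912) → (177.0973,58.0877) → (159.3720,47.8758) → (138.7469,36.4518) → (117.9661,25.5120) → (99.7736,16.7525) → (86.9136,11.8698) → (82.1301,12.5600). Open path.

**Shape 2** — `<polygon>` rectangle, stroke `#000000` → score (S553, F2175). Machine vertices: (153.4527,59.5534) → (253.5170,59.5534) → (253.5170,15.3532) → (153.4527,15.3532) → (153.4527,59.5534). Closed: final G1 returns to the first vertex.

**Shape 3** — `<path>` closed polygon, stroke `#000000` → score (S553, F2175). Machine vertices: (89.4208,82.7828) → (46.1863,20.1427) → (172.3422,60.3766) → (76.4597,67.7278) → (7.6437,30.2391) → (89.4208,82.7828). Closed: final G1 returns to the first vertex.

**Shape 4** — `<path>` line segment, stroke `#000000` → score (S553, F2175). Machine vertices: (104.3129,65.3717) → (203.3929,11.9506). Open path.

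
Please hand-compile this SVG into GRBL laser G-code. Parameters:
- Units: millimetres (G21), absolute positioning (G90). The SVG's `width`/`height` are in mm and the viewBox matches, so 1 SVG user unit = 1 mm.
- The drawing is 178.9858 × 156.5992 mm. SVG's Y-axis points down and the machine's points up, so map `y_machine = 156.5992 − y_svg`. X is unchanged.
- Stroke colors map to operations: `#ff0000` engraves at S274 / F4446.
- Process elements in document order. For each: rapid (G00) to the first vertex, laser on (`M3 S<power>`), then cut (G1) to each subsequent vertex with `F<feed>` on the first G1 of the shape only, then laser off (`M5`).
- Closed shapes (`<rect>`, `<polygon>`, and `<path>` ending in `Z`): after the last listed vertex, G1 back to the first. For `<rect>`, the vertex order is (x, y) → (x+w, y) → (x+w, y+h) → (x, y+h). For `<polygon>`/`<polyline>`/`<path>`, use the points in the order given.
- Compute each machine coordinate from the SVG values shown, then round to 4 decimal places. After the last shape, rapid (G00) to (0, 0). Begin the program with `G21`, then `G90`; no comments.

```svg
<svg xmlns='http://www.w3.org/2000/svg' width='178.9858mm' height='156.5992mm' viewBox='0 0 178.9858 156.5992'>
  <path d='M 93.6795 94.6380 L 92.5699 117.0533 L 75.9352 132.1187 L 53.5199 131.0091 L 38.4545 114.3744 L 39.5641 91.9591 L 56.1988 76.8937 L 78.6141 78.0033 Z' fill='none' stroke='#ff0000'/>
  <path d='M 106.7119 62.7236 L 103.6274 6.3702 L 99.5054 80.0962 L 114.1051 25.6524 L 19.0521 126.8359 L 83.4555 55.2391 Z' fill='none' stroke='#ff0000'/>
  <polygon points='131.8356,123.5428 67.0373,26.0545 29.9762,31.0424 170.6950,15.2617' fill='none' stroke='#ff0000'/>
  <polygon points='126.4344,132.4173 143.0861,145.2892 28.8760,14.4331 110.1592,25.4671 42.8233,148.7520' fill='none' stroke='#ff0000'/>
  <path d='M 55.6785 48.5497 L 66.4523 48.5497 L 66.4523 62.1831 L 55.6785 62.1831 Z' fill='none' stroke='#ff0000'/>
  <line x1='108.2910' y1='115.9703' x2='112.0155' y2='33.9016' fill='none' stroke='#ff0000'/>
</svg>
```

G21
G90
G00 X93.6795 Y61.9612
M3 S274
G1 X92.5699 Y39.5459 F4446
G1 X75.9352 Y24.4805
G1 X53.5199 Y25.5901
G1 X38.4545 Y42.2248
G1 X39.5641 Y64.6401
G1 X56.1988 Y79.7055
G1 X78.6141 Y78.5959
G1 X93.6795 Y61.9612
M5
G00 X106.7119 Y93.8756
M3 S274
G1 X103.6274 Y150.2290 F4446
G1 X99.5054 Y76.5030
G1 X114.1051 Y130.9468
G1 X19.0521 Y29.7633
G1 X83.4555 Y101.3601
G1 X106.7119 Y93.8756
M5
G00 X131.8356 Y33.0564
M3 S274
G1 X67.0373 Y130.5447 F4446
G1 X29.9762 Y125.5568
G1 X170.6950 Y141.3375
G1 X131.8356 Y33.0564
M5
G00 X126.4344 Y24.1819
M3 S274
G1 X143.0861 Y11.3100 F4446
G1 X28.8760 Y142.1661
G1 X110.1592 Y131.1321
G1 X42.8233 Y7.8472
G1 X126.4344 Y24.1819
M5
G00 X55.6785 Y108.0495
M3 S274
G1 X66.4523 Y108.0495 F4446
G1 X66.4523 Y94.4161
G1 X55.6785 Y94.4161
G1 X55.6785 Y108.0495
M5
G00 X108.2910 Y40.6289
M3 S274
G1 X112.0155 Y122.6976 F4446
M5
G00 X0.0000 Y0.0000

viewBox `0 0 178.9858 156.5992` with mm width/height → 1 unit = 1 mm. Flip: y_m = 156.5992 − y_svg.

**Shape 1** — `<path>` regular polygon, stroke `#ff0000` → engrave (S274, F4446). Machine vertices: (93.6795,61.9612) → (92.5699,39.5459) → (75.9352,24.4805) → (53.5199,25.5901) → (38.4545,42.2248) → (39.5641,64.6401) → (56.1988,79.7055) → (78.6141,78.5959) → (93.6795,61.9612). Closed: final G1 returns to the first vertex.

**Shape 2** — `<path>` closed polygon, stroke `#ff0000` → engrave (S274, F4446). Machine vertices: (106.7119,93.8756) → (103.6274,150.2290) → (99.5054,76.5030) → (114.1051,130.9468) → (19.0521,29.7633) → (83.4555,101.3601) → (106.7119,93.8756). Closed: final G1 returns to the first vertex.

**Shape 3** — `<polygon>` closed polygon, stroke `#ff0000` → engrave (S274, F4446). Machine vertices: (131.8356,33.0564) → (67.0373,130.5447) → (29.9762,125.5568) → (170.6950,141.3375) → (131.8356,33.0564). Closed: final G1 returns to the first vertex.

**Shape 4** — `<polygon>` closed polygon, stroke `#ff0000` → engrave (S274, F4446). Machine vertices: (126.4344,24.1819) → (143.0861,11.3100) → (28.8760,142.1661) → (110.1592,131.1321) → (42.8233,7.8472) → (126.4344,24.1819). Closed: final G1 returns to the first vertex.

**Shape 5** — `<path>` rectangle, stroke `#ff0000` → engrave (S274, F4446). Machine vertices: (55.6785,108.0495) → (66.4523,108.0495) → (66.4523,94.4161) → (55.6785,94.4161) → (55.6785,108.0495). Closed: final G1 returns to the first vertex.

**Shape 6** — `<line>` line segment, stroke `#ff0000` → engrave (S274, F4446). Machine vertices: (108.2910,40.6289) → (112.0155,122.6976). Open path.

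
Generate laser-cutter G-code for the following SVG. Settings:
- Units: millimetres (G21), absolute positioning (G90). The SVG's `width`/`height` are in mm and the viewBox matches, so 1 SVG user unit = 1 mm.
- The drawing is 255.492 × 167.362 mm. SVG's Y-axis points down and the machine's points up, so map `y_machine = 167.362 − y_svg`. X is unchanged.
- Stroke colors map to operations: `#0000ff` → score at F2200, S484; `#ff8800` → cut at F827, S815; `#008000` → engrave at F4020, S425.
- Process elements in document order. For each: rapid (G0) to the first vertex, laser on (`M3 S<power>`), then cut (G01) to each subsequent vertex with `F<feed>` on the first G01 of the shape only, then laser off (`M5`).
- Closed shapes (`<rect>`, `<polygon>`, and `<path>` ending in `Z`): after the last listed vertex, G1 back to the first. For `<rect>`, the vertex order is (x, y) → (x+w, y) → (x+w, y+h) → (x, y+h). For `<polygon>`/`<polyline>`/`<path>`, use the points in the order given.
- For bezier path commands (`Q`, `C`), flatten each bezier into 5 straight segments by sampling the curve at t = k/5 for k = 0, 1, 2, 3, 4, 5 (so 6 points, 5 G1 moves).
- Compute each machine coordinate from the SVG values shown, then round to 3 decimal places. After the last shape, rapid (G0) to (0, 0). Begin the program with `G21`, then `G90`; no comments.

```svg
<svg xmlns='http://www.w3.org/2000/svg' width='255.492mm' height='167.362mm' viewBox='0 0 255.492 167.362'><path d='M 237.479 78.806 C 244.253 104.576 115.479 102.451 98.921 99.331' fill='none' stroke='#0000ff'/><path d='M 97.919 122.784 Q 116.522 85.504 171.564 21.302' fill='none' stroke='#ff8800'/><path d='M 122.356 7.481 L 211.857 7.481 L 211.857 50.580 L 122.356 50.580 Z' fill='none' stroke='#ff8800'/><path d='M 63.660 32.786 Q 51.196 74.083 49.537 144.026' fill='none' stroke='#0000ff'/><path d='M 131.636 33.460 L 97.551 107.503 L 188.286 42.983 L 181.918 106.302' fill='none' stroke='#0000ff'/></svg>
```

1 u = 1 mm; y_m = 167.362 − y.

[1] `<path>` cubic bezier, #0000ff→score S484 F2200: (237.479,88.556) → (227.260,76.226) → (196.402,69.300) → (156.797,66.486) → (120.340,66.494) → (98.921,68.031)

[2] `<path>` quadratic bezier, #ff8800→cut S815 F827: (97.919,44.578) → (106.818,60.567) → (118.632,78.710) → (133.361,99.006) → (151.005,121.456) → (171.564,146.060)

[3] `<path>` rectangle, #ff8800→cut S815 F827: (122.356,159.881) → (211.857,159.881) → (211.857,116.782) → (122.356,116.782) → (122.356,159.881) (closed)

[4] `<path>` quadratic bezier, #0000ff→score S484 F2200: (63.660,134.576) → (59.107,116.911) → (55.418,96.955) → (52.593,74.707) → (50.633,50.167) → (49.537,23.336)

[5] `<path>` open polyline, #0000ff→score S484 F2200: (131.636,133.902) → (97.551,59.859) → (188.286,124.379) → (181.918,61.060)

G21
G90
G0 X237.479 Y88.556
M3 S484
G01 X227.260 Y76.226 F2200
G01 X196.402 Y69.300
G01 X156.797 Y66.486
G01 X120.340 Y66.494
G01 X98.921 Y68.031
M5
G0 X97.919 Y44.578
M3 S815
G01 X106.818 Y60.567 F827
G01 X118.632 Y78.710
G01 X133.361 Y99.006
G01 X151.005 Y121.456
G01 X171.564 Y146.060
M5
G0 X122.356 Y159.881
M3 S815
G01 X211.857 Y159.881 F827
G01 X211.857 Y116.782
G01 X122.356 Y116.782
G01 X122.356 Y159.881
M5
G0 X63.660 Y134.576
M3 S484
G01 X59.107 Y116.911 F2200
G01 X55.418 Y96.955
G01 X52.593 Y74.707
G01 X50.633 Y50.167
G01 X49.537 Y23.336
M5
G0 X131.636 Y133.902
M3 S484
G01 X97.551 Y59.859 F2200
G01 X188.286 Y124.379
G01 X181.918 Y61.060
M5
G0 X0.000 Y0.000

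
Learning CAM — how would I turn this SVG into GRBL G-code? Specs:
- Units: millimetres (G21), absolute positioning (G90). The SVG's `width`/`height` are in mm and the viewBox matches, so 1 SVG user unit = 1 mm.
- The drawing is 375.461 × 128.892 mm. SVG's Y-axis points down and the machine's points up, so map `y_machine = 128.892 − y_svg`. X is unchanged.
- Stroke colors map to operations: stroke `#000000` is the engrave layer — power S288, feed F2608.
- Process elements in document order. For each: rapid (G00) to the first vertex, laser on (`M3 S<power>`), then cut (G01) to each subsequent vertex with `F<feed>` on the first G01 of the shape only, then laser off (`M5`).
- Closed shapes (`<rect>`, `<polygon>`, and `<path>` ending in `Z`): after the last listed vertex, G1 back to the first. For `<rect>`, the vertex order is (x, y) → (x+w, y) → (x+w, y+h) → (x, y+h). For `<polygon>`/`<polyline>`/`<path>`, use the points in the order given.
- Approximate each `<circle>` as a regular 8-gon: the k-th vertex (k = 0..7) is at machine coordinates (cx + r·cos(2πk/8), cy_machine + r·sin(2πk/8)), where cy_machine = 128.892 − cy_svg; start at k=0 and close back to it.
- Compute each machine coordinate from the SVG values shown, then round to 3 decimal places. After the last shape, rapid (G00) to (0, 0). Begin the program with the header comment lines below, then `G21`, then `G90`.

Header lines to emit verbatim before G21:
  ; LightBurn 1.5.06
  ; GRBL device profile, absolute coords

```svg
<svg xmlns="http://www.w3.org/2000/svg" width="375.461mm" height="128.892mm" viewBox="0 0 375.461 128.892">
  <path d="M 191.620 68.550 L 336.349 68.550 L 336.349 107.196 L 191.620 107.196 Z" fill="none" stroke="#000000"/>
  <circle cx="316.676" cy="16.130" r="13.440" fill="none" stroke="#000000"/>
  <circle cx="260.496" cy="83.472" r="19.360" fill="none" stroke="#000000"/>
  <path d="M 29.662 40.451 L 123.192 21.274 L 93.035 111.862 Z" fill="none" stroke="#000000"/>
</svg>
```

; LightBurn 1.5.06
; GRBL device profile, absolute coords
G21
G90
G00 X191.620 Y60.342
M3 S288
G01 X336.349 Y60.342 F2608
G01 X336.349 Y21.696
G01 X191.620 Y21.696
G01 X191.620 Y60.342
M5
G00 X330.116 Y112.762
M3 S288
G01 X326.180 Y122.266 F2608
G01 X316.676 Y126.202
G01 X307.172 Y122.266
G01 X303.236 Y112.762
G01 X307.172 Y103.258
G01 X316.676 Y99.322
G01 X326.180 Y103.258
G01 X330.116 Y112.762
M5
G00 X279.856 Y45.420
M3 S288
G01 X274.186 Y59.110 F2608
G01 X260.496 Y64.780
G01 X246.806 Y59.110
G01 X241.136 Y45.420
G01 X246.806 Y31.730
G01 X260.496 Y26.060
G01 X274.186 Y31.730
G01 X279.856 Y45.420
M5
G00 X29.662 Y88.441
M3 S288
G01 X123.192 Y107.618 F2608
G01 X93.035 Y17.030
G01 X29.662 Y88.441
M5
G00 X0.000 Y0.000

1 u = 1 mm; y_m = 128.892 − y.

[1] `<path>` rectangle, #000000→engrave S288 F2608: (191.620,60.342) → (336.349,60.342) → (336.349,21.696) → (191.620,21.696) → (191.620,60.342) (closed)

[2] `<circle>` circle, #000000→engrave S288 F2608: (330.116,112.762) → (326.180,122.266) → (316.676,126.202) → (307.172,122.266) → (303.236,112.762) → (307.172,103.258) → (316.676,99.322) → (326.180,103.258) → (330.116,112.762) (closed)

[3] `<circle>` circle, #000000→engrave S288 F2608: (279.856,45.420) → (274.186,59.110) → (260.496,64.780) → (246.806,59.110) → (241.136,45.420) → (246.806,31.730) → (260.496,26.060) → (274.186,31.730) → (279.856,45.420) (closed)

[4] `<path>` regular polygon, #000000→engrave S288 F2608: (29.662,88.441) → (123.192,107.618) → (93.035,17.030) → (29.662,88.441) (closed)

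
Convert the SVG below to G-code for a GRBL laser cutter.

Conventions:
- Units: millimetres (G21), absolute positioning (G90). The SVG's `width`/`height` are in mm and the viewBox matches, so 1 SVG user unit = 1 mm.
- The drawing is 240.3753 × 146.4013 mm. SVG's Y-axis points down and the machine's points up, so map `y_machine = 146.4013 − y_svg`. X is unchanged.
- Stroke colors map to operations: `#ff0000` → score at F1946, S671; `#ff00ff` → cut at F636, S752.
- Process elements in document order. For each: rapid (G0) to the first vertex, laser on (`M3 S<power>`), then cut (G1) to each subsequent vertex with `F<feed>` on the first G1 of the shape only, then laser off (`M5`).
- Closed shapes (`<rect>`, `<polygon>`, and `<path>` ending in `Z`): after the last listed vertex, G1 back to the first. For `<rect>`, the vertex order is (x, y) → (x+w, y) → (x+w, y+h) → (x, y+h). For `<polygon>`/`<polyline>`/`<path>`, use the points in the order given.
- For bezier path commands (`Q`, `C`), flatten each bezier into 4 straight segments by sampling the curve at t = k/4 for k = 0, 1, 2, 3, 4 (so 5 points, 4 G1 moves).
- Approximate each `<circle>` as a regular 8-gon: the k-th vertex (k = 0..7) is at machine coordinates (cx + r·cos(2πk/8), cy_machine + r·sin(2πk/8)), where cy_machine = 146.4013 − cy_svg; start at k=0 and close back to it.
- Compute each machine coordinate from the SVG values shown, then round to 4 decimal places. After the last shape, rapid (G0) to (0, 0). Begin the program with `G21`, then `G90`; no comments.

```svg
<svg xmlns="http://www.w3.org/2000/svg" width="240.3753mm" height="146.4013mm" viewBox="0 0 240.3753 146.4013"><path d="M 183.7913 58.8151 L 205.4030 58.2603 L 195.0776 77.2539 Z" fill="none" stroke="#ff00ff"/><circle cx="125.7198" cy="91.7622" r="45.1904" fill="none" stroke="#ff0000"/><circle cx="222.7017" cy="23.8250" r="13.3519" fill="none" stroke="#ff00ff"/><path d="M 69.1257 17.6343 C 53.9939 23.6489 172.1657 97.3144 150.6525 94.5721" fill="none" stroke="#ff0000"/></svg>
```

1 u = 1 mm; y_m = 146.4013 − y.

[1] `<path>` regular polygon, #ff00ff→cut S752 F636: (183.7913,87.5862) → (205.4030,88.1410) → (195.0776,69.1474) → (183.7913,87.5862) (closed)

[2] `<circle>` circle, #ff0000→score S671 F1946: (170.9102,54.6391) → (157.6742,86.5935) → (125.7198,99.8295) → (93.7654,86.5935) → (80.5294,54.6391) → (93.7654,22.6847) → (125.7198,9.4487) → (157.6742,22.6847) → (170.9102,54.6391) (closed)

[3] `<circle>` circle, #ff00ff→cut S752 F636: (236.0536,122.5763) → (232.1429,132.0175) → (222.7017,135.9282) → (213.2605,132.0175) → (209.3498,122.5763) → (213.2605,113.1351) → (222.7017,109.2244) → (232.1429,113.1351) → (236.0536,122.5763) (closed)

[4] `<path>` cubic bezier, #ff0000→score S671 F1946: (69.1257,128.7670) → (78.5058,113.8224) → (112.2821,87.0143) → (144.8619,61.8480) → (150.6525,51.8292)

G21
G90
G0 X183.7913 Y87.5862
M3 S752
G1 X205.4030 Y88.1410 F636
G1 X195.0776 Y69.1474
G1 X183.7913 Y87.5862
M5
G0 X170.9102 Y54.6391
M3 S671
G1 X157.6742 Y86.5935 F1946
G1 X125.7198 Y99.8295
G1 X93.7654 Y86.5935
G1 X80.5294 Y54.6391
G1 X93.7654 Y22.6847
G1 X125.7198 Y9.4487
G1 X157.6742 Y22.6847
G1 X170.9102 Y54.6391
M5
G0 X236.0536 Y122.5763
M3 S752
G1 X232.1429 Y132.0175 F636
G1 X222.7017 Y135.9282
G1 X213.2605 Y132.0175
G1 X209.3498 Y122.5763
G1 X213.2605 Y113.1351
G1 X222.7017 Y109.2244
G1 X232.1429 Y113.1351
G1 X236.0536 Y122.5763
M5
G0 X69.1257 Y128.7670
M3 S671
G1 X78.5058 Y113.8224 F1946
G1 X112.2821 Y87.0143
G1 X144.8619 Y61.8480
G1 X150.6525 Y51.8292
M5
G0 X0.0000 Y0.0000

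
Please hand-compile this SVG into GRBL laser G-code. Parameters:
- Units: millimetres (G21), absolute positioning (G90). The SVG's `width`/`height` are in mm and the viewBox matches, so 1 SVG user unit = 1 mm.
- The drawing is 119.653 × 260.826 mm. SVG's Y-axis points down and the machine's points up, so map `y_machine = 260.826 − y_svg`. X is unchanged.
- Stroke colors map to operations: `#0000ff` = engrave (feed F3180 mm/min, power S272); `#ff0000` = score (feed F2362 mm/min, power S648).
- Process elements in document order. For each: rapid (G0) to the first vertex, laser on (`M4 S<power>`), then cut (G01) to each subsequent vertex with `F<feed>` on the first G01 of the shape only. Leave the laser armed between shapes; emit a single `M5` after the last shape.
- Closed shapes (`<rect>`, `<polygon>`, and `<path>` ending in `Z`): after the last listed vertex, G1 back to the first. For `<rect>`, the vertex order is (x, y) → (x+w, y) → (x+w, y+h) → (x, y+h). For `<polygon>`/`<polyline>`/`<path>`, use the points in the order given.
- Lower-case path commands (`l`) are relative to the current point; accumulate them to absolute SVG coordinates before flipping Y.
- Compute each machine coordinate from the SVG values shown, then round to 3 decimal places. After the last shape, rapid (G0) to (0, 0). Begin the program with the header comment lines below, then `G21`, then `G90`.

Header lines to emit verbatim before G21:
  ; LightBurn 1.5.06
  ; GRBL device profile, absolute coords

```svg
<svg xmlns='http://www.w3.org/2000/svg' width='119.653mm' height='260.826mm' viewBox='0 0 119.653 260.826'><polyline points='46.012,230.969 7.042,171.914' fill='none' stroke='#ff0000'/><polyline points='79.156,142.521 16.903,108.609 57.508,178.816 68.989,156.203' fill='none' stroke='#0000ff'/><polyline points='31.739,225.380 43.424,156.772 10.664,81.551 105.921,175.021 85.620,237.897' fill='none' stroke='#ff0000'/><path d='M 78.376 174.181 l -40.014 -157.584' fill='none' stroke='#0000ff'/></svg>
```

; LightBurn 1.5.06
; GRBL device profile, absolute coords
G21
G90
G0 X46.012 Y29.857
M4 S648
G01 X7.042 Y88.912 F2362
G0 X79.156 Y118.305
M4 S272
G01 X16.903 Y152.217 F3180
G01 X57.508 Y82.010
G01 X68.989 Y104.623
G0 X31.739 Y35.446
M4 S648
G01 X43.424 Y104.054 F2362
G01 X10.664 Y179.275
G01 X105.921 Y85.805
G01 X85.620 Y22.929
G0 X78.376 Y86.645
M4 S272
G01 X38.362 Y244.229 F3180
M5
G0 X0.000 Y0.000

viewBox `0 0 119.653 260.826` with mm width/height → 1 unit = 1 mm. Flip: y_m = 260.826 − y_svg.

**Shape 1** — `<polyline>` line segment, stroke `#ff0000` → score (S648, F2362). Machine vertices: (46.012,29.857) → (7.042,88.912). Open path.

**Shape 2** — `<polyline>` open polyline, stroke `#0000ff` → engrave (S272, F3180). Machine vertices: (79.156,118.305) → (16.903,152.217) → (57.508,82.010) → (68.989,104.623). Open path.

**Shape 3** — `<polyline>` open polyline, stroke `#ff0000` → score (S648, F2362). Machine vertices: (31.739,35.446) → (43.424,104.054) → (10.664,179.275) → (105.921,85.805) → (85.620,22.929). Open path.

**Shape 4** — `<path>` line segment, stroke `#0000ff` → engrave (S272, F3180). Machine vertices: (78.376,86.645) → (38.362,244.229). Open path.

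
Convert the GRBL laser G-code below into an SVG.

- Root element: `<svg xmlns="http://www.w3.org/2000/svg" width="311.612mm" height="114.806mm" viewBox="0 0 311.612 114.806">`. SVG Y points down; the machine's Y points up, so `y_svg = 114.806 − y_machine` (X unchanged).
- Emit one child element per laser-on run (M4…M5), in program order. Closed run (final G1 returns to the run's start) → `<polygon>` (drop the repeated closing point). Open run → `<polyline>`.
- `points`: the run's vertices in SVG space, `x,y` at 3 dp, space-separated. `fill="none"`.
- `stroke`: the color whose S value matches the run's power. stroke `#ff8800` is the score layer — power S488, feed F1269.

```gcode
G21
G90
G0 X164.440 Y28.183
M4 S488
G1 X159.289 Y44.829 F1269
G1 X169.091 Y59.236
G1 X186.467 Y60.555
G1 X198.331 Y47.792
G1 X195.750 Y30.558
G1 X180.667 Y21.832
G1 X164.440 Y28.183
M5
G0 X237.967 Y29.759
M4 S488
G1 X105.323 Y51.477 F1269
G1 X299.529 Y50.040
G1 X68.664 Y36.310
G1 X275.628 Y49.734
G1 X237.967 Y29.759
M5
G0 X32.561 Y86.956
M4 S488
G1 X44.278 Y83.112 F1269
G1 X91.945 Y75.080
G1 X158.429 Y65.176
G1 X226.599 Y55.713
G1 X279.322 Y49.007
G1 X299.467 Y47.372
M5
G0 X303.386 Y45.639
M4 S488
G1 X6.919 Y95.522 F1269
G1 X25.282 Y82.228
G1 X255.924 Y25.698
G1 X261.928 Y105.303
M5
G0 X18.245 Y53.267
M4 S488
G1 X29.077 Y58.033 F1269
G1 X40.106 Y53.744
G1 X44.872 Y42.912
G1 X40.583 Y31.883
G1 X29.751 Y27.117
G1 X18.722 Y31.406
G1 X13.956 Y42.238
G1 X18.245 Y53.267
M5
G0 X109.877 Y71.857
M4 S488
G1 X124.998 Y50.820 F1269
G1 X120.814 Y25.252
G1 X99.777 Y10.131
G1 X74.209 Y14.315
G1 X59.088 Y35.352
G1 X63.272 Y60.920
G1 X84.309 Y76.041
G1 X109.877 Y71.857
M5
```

Each laser-on run becomes one SVG element. Flip Y back into SVG space with y_svg = 114.806 − y_machine. Every run uses S488, so all elements get stroke `#ff8800` (score).

Run 1: The run returns to its start, so emit a `<polygon>` with points (Y-flipped): 164.440,86.623 159.289,69.977 169.091,55.570 186.467,54.251 198.331,67.014 195.750,84.248 180.667,92.974.

Run 2: The run returns to its start, so emit a `<polygon>` with points (Y-flipped): 237.967,85.047 105.323,63.329 299.529,64.766 68.664,78.496 275.628,65.072.

Run 3: The run is open, so emit a `<polyline>` with points (Y-flipped): 32.561,27.850 44.278,31.694 91.945,39.726 158.429,49.630 226.599,59.093 279.322,65.799 299.467,67.434.

Run 4: The run is open, so emit a `<polyline>` with points (Y-flipped): 303.386,69.167 6.919,19.284 25.282,32.578 255.924,89.108 261.928,9.503.

Run 5: The run returns to its start, so emit a `<polygon>` with points (Y-flipped): 18.245,61.539 29.077,56.773 40.106,61.062 44.872,71.894 40.583,82.923 29.751,87.689 18.722,83.400 13.956,72.568.

Run 6: The run returns to its start, so emit a `<polygon>` with points (Y-flipped): 109.877,42.949 124.998,63.986 120.814,89.554 99.777,104.675 74.209,100.491 59.088,79.454 63.272,53.886 84.309,38.765.

<svg xmlns="http://www.w3.org/2000/svg" width="311.612mm" height="114.806mm" viewBox="0 0 311.612 114.806">
  <polygon points="164.440,86.623 159.289,69.977 169.091,55.570 186.467,54.251 198.331,67.014 195.750,84.248 180.667,92.974" fill="none" stroke="#ff8800"/>
  <polygon points="237.967,85.047 105.323,63.329 299.529,64.766 68.664,78.496 275.628,65.072" fill="none" stroke="#ff8800"/>
  <polyline points="32.561,27.850 44.278,31.694 91.945,39.726 158.429,49.630 226.599,59.093 279.322,65.799 299.467,67.434" fill="none" stroke="#ff8800"/>
  <polyline points="303.386,69.167 6.919,19.284 25.282,32.578 255.924,89.108 261.928,9.503" fill="none" stroke="#ff8800"/>
  <polygon points="18.245,61.539 29.077,56.773 40.106,61.062 44.872,71.894 40.583,82.923 29.751,87.689 18.722,83.400 13.956,72.568" fill="none" stroke="#ff8800"/>
  <polygon points="109.877,42.949 124.998,63.986 120.814,89.554 99.777,104.675 74.209,100.491 59.088,79.454 63.272,53.886 84.309,38.765" fill="none" stroke="#ff8800"/>
</svg>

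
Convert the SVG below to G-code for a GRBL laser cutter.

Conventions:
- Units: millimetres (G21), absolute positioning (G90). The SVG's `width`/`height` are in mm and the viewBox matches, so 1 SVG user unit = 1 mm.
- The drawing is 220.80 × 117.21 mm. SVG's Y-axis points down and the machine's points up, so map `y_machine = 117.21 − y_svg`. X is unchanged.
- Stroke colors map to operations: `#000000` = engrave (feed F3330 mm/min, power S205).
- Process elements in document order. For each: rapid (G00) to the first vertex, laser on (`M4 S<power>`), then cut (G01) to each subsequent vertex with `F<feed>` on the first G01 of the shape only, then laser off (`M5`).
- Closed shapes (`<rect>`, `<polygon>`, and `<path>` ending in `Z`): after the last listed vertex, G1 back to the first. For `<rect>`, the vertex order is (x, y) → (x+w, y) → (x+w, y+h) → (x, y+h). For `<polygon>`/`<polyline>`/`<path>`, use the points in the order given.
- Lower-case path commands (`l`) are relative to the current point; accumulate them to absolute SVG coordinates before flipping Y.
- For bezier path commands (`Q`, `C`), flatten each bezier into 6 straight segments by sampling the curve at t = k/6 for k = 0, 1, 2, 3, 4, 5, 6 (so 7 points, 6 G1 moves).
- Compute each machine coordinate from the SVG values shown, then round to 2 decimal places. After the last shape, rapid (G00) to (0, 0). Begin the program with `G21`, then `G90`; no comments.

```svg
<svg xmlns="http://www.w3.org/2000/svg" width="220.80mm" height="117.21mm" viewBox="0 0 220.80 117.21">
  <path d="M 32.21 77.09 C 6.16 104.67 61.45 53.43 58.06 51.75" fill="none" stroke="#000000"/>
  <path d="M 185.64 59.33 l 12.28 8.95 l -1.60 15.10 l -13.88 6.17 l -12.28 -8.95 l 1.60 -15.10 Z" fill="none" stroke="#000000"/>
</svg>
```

G21
G90
G00 X32.21 Y40.12
M4 S205
G01 X25.32 Y32.30 F3330
G01 X28.09 Y34.06
G01 X36.64 Y41.82
G01 X47.08 Y52.01
G01 X55.51 Y61.08
G01 X58.06 Y65.46
M5
G00 X185.64 Y57.88
M4 S205
G01 X197.92 Y48.93 F3330
G01 X196.32 Y33.83
G01 X182.44 Y27.66
G01 X170.16 Y36.61
G01 X171.76 Y51.71
G01 X185.64 Y57.88
M5
G00 X0.00 Y0.00

1 u = 1 mm; y_m = 117.21 − y.

[1] `<path>` cubic bezier, #000000→engrave S205 F3330: (32.21,40.12) → (25.32,32.30) → (28.09,34.06) → (36.64,41.82) → (47.08,52.01) → (55.51,61.08) → (58.06,65.46)

[2] `<path>` regular polygon, #000000→engrave S205 F3330: (185.64,57.88) → (197.92,48.93) → (196.32,33.83) → (182.44,27.66) → (170.16,36.61) → (171.76,51.71) → (185.64,57.88) (closed)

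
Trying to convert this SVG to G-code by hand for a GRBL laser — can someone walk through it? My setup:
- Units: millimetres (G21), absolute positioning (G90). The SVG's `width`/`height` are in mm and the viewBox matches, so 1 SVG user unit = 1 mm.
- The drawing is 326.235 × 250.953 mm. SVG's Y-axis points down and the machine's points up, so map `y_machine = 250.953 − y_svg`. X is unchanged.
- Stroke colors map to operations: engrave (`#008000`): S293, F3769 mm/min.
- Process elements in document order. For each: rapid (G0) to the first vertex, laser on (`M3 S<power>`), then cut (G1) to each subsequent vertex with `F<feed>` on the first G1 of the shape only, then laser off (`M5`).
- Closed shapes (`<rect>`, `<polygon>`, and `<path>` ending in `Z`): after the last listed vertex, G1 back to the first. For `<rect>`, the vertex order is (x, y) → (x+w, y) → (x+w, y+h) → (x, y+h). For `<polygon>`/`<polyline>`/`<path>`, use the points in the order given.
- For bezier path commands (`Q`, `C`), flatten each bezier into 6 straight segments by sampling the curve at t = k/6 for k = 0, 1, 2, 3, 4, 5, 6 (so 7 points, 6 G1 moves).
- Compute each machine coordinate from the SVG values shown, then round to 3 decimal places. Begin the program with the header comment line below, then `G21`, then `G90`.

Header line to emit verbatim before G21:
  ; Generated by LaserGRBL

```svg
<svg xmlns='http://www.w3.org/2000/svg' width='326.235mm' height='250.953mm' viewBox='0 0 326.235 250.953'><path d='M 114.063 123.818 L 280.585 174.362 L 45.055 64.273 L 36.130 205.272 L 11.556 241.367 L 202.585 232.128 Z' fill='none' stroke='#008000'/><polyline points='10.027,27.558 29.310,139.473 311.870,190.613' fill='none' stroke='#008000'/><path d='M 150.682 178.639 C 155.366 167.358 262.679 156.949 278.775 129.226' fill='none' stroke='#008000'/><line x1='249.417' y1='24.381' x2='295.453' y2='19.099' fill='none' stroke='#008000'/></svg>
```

viewBox `0 0 326.235 250.953` with mm width/height → 1 unit = 1 mm. Flip: y_m = 250.953 − y_svg.

**Shape 1** — `<path>` closed polygon, stroke `#008000` → engrave (S293, F3769). Machine vertices: (114.063,127.135) → (280.585,76.591) → (45.055,186.680) → (36.130,45.681) → (11.556,9.586) → (202.585,18.825) → (114.063,127.135). Closed: final G1 returns to the first vertex.

**Shape 2** — `<polyline>` open polyline, stroke `#008000` → engrave (S293, F3769). Machine vertices: (10.027,223.395) → (29.310,111.480) → (311.870,60.340). Open path.

**Shape 3** — `<path>` cubic bezier, stroke `#008000` → engrave (S293, F3769). Control points (SVG): P0=(150.682,178.639), P1=(155.366,167.358), P2=(262.679,156.949), P3=(278.775,129.226); sampled at t=k/6. Machine vertices: (150.682,72.314) → (160.679,77.966) → (182.396,83.978) → (210.449,90.855) → (239.453,99.102) → (264.023,109.224) → (278.775,121.727). Open path.

**Shape 4** — `<line>` line segment, stroke `#008000` → engrave (S293, F3769). Machine vertices: (249.417,226.572) → (295.453,231.854). Open path.

; Generated by LaserGRBL
G21
G90
G0 X114.063 Y127.135
M3 S293
G1 X280.585 Y76.591 F3769
G1 X45.055 Y186.680
G1 X36.130 Y45.681
G1 X11.556 Y9.586
G1 X202.585 Y18.825
G1 X114.063 Y127.135
M5
G0 X10.027 Y223.395
M3 S293
G1 X29.310 Y111.480 F3769
G1 X311.870 Y60.340
M5
G0 X150.682 Y72.314
M3 S293
G1 X160.679 Y77.966 F3769
G1 X182.396 Y83.978
G1 X210.449 Y90.855
G1 X239.453 Y99.102
G1 X264.023 Y109.224
G1 X278.775 Y121.727
M5
G0 X249.417 Y226.572
M3 S293
G1 X295.453 Y231.854 F3769
M5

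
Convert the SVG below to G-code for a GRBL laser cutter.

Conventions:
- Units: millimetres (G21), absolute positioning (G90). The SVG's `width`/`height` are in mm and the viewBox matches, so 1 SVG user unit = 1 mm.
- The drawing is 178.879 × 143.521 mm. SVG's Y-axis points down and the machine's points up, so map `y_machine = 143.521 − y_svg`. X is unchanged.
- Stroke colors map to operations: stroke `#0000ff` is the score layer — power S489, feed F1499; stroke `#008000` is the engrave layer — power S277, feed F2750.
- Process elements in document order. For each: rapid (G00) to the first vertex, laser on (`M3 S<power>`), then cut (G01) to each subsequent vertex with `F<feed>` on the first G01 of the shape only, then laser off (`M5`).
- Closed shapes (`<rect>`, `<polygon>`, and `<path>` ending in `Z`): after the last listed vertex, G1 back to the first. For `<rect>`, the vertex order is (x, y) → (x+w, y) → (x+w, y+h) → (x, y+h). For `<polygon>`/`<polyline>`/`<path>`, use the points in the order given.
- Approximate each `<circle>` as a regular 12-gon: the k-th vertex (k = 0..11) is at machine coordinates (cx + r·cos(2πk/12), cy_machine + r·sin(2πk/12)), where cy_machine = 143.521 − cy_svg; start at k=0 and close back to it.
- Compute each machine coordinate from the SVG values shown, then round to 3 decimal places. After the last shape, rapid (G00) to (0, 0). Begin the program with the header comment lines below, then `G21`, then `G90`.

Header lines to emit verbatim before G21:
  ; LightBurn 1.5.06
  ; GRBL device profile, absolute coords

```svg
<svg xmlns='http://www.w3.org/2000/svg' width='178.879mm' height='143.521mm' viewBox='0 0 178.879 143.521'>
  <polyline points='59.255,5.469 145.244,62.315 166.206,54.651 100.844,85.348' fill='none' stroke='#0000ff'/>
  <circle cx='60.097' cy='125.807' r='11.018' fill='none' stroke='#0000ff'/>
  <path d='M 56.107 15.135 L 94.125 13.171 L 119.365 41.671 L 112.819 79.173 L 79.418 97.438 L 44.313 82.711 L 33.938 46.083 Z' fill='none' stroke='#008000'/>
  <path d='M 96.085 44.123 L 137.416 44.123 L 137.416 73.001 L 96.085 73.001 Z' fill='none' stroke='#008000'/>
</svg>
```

; LightBurn 1.5.06
; GRBL device profile, absolute coords
G21
G90
G00 X59.255 Y138.052
M3 S489
G01 X145.244 Y81.206 F1499
G01 X166.206 Y88.870
G01 X100.844 Y58.173
M5
G00 X71.115 Y17.714
M3 S489
G01 X69.639 Y23.223 F1499
G01 X65.606 Y27.256
G01 X60.097 Y28.732
G01 X54.588 Y27.256
G01 X50.555 Y23.223
G01 X49.079 Y17.714
G01 X50.555 Y12.205
G01 X54.588 Y8.172
G01 X60.097 Y6.696
G01 X65.606 Y8.172
G01 X69.639 Y12.205
G01 X71.115 Y17.714
M5
G00 X56.107 Y128.386
M3 S277
G01 X94.125 Y130.350 F2750
G01 X119.365 Y101.850
G01 X112.819 Y64.348
G01 X79.418 Y46.083
G01 X44.313 Y60.810
G01 X33.938 Y97.438
G01 X56.107 Y128.386
M5
G00 X96.085 Y99.398
M3 S277
G01 X137.416 Y99.398 F2750
G01 X137.416 Y70.520
G01 X96.085 Y70.520
G01 X96.085 Y99.398
M5
G00 X0.000 Y0.000

viewBox `0 0 178.879 143.521` with mm width/height → 1 unit = 1 mm. Flip: y_m = 143.521 − y_svg.

**Shape 1** — `<polyline>` open polyline, stroke `#0000ff` → score (S489, F1499). Machine vertices: (59.255,138.052) → (145.244,81.206) → (166.206,88.870) → (100.844,58.173). Open path.

**Shape 2** — `<circle>` circle, stroke `#0000ff` → score (S489, F1499). Machine vertices: (71.115,17.714) → (69.639,23.223) → (65.606,27.256) → (60.097,28.732) → (54.588,27.256) → (50.555,23.223) → (49.079,17.714) → (50.555,12.205) → (54.588,8.172) → (60.097,6.696) → (65.606,8.172) → (69.639,12.205) → (71.115,17.714). Closed: final G1 returns to the first vertex.

**Shape 3** — `<path>` regular polygon, stroke `#008000` → engrave (S277, F2750). Machine vertices: (56.107,128.386) → (94.125,130.350) → (119.365,101.850) → (112.819,64.348) → (79.418,46.083) → (44.313,60.810) → (33.938,97.438) → (56.107,128.386). Closed: final G1 returns to the first vertex.

**Shape 4** — `<path>` rectangle, stroke `#008000` → engrave (S277, F2750). Machine vertices: (96.085,99.398) → (137.416,99.398) → (137.416,70.520) → (96.085,70.520) → (96.085,99.398). Closed: final G1 returns to the first vertex.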